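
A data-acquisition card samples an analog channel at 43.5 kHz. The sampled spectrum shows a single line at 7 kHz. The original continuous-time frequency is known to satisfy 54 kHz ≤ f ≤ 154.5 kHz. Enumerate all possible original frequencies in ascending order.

Frequencies that alias to 7 kHz are k·fs ± 7 kHz for integer k ≥ 0.
k=0: 7 kHz.
k=1: 36.5 kHz, 50.5 kHz.
k=2: 80 kHz, 94 kHz.
k=3: 123.5 kHz, 137.5 kHz.
k=4: 167 kHz, 181 kHz.
Within [54 kHz, 154.5 kHz]: 80 kHz, 94 kHz, 123.5 kHz, 137.5 kHz.

80 kHz, 94 kHz, 123.5 kHz, 137.5 kHz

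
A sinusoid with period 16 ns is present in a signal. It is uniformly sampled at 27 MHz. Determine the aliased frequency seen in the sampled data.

8.5 MHz

T = 16 ns → f = 1/T = 62.5 MHz.
62.5 MHz mod fs = 8.5 MHz.
8.5 MHz ≤ fs/2 = 13.5 MHz, appears at 8.5 MHz.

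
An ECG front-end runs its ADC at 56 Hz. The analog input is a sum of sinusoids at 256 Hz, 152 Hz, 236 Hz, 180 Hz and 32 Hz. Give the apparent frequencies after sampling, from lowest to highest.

fs/2 = 28 Hz.
256 Hz mod fs = 32 Hz.
32 Hz > fs/2 = 28 Hz, folds to fs − 32 Hz = 24 Hz.
152 Hz mod fs = 40 Hz.
40 Hz > fs/2 = 28 Hz, folds to fs − 40 Hz = 16 Hz.
236 Hz mod fs = 12 Hz.
12 Hz ≤ fs/2 = 28 Hz, appears at 12 Hz.
180 Hz mod fs = 12 Hz.
12 Hz ≤ fs/2 = 28 Hz, appears at 12 Hz.
32 Hz > fs/2 = 28 Hz, folds to fs − 32 Hz = 24 Hz.
Distinct values: {12 Hz, 16 Hz, 24 Hz}.

12 Hz, 16 Hz, 24 Hz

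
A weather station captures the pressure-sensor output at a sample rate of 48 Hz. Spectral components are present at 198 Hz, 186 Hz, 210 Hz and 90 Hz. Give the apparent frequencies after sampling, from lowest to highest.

6 Hz, 18 Hz

fs/2 = 24 Hz.
198 Hz mod fs = 6 Hz.
6 Hz ≤ fs/2 = 24 Hz, appears at 6 Hz.
186 Hz mod fs = 42 Hz.
42 Hz > fs/2 = 24 Hz, folds to fs − 42 Hz = 6 Hz.
210 Hz mod fs = 18 Hz.
18 Hz ≤ fs/2 = 24 Hz, appears at 18 Hz.
90 Hz mod fs = 42 Hz.
42 Hz > fs/2 = 24 Hz, folds to fs − 42 Hz = 6 Hz.
Distinct values: {6 Hz, 18 Hz}.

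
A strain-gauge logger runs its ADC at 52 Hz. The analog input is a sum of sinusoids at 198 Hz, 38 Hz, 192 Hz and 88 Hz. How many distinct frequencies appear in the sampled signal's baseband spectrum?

3

fs/2 = 26 Hz.
198 Hz mod fs = 42 Hz.
42 Hz > fs/2 = 26 Hz, folds to fs − 42 Hz = 10 Hz.
38 Hz > fs/2 = 26 Hz, folds to fs − 38 Hz = 14 Hz.
192 Hz mod fs = 36 Hz.
36 Hz > fs/2 = 26 Hz, folds to fs − 36 Hz = 16 Hz.
88 Hz mod fs = 36 Hz.
36 Hz > fs/2 = 26 Hz, folds to fs − 36 Hz = 16 Hz.
Distinct values: {10 Hz, 14 Hz, 16 Hz} → 3.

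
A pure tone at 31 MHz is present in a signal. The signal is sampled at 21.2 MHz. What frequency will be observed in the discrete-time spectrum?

31 MHz mod fs = 9.8 MHz.
9.8 MHz ≤ fs/2 = 10.6 MHz, appears at 9.8 MHz.

9.8 MHz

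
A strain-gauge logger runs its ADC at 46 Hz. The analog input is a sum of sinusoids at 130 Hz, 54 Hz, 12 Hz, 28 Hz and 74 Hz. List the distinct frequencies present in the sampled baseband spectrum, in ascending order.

8 Hz, 12 Hz, 18 Hz

fs/2 = 23 Hz.
130 Hz mod fs = 38 Hz.
38 Hz > fs/2 = 23 Hz, folds to fs − 38 Hz = 8 Hz.
54 Hz mod fs = 8 Hz.
8 Hz ≤ fs/2 = 23 Hz, appears at 8 Hz.
12 Hz ≤ fs/2 = 23 Hz, passes unchanged.
28 Hz > fs/2 = 23 Hz, folds to fs − 28 Hz = 18 Hz.
74 Hz mod fs = 28 Hz.
28 Hz > fs/2 = 23 Hz, folds to fs − 28 Hz = 18 Hz.
Distinct values: {8 Hz, 12 Hz, 18 Hz}.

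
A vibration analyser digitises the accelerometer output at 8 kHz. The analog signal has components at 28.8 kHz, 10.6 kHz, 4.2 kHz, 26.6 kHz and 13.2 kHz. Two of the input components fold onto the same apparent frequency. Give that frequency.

2.6 kHz

fs/2 = 4 kHz.
28.8 kHz mod fs = 4.8 kHz.
4.8 kHz > fs/2 = 4 kHz, folds to fs − 4.8 kHz = 3.2 kHz.
10.6 kHz mod fs = 2.6 kHz.
2.6 kHz ≤ fs/2 = 4 kHz, appears at 2.6 kHz.
4.2 kHz > fs/2 = 4 kHz, folds to fs − 4.2 kHz = 3.8 kHz.
26.6 kHz mod fs = 2.6 kHz.
2.6 kHz ≤ fs/2 = 4 kHz, appears at 2.6 kHz.
13.2 kHz mod fs = 5.2 kHz.
5.2 kHz > fs/2 = 4 kHz, folds to fs − 5.2 kHz = 2.8 kHz.
10.6 kHz and 26.6 kHz both map to 2.6 kHz.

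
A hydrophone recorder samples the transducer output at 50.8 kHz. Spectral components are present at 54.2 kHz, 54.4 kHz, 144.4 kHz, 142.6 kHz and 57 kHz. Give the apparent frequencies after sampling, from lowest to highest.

3.4 kHz, 3.6 kHz, 6.2 kHz, 8 kHz, 9.8 kHz

fs/2 = 25.4 kHz.
54.2 kHz mod fs = 3.4 kHz.
3.4 kHz ≤ fs/2 = 25.4 kHz, appears at 3.4 kHz.
54.4 kHz mod fs = 3.6 kHz.
3.6 kHz ≤ fs/2 = 25.4 kHz, appears at 3.6 kHz.
144.4 kHz mod fs = 42.8 kHz.
42.8 kHz > fs/2 = 25.4 kHz, folds to fs − 42.8 kHz = 8 kHz.
142.6 kHz mod fs = 41 kHz.
41 kHz > fs/2 = 25.4 kHz, folds to fs − 41 kHz = 9.8 kHz.
57 kHz mod fs = 6.2 kHz.
6.2 kHz ≤ fs/2 = 25.4 kHz, appears at 6.2 kHz.
Distinct values: {3.4 kHz, 3.6 kHz, 6.2 kHz, 8 kHz, 9.8 kHz}.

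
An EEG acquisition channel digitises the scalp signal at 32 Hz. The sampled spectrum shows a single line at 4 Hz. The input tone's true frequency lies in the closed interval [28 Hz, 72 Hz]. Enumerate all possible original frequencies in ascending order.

Frequencies that alias to 4 Hz are k·fs ± 4 Hz for integer k ≥ 0.
k=0: 4 Hz.
k=1: 28 Hz, 36 Hz.
k=2: 60 Hz, 68 Hz.
k=3: 92 Hz, 100 Hz.
Within [28 Hz, 72 Hz]: 28 Hz, 36 Hz, 60 Hz, 68 Hz.

28 Hz, 36 Hz, 60 Hz, 68 Hz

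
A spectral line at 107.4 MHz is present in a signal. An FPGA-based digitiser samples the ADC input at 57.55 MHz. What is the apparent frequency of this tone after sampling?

107.4 MHz mod fs = 49.85 MHz.
49.85 MHz > fs/2 = 28.775 MHz, folds to fs − 49.85 MHz = 7.7 MHz.

7.7 MHz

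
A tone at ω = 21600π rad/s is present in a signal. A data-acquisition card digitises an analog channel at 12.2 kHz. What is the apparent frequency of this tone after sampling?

1.4 kHz

ω = 21600π rad/s → f = ω/(2π) = 10800 Hz = 10.8 kHz.
10.8 kHz > fs/2 = 6.1 kHz, folds to fs − 10.8 kHz = 1.4 kHz.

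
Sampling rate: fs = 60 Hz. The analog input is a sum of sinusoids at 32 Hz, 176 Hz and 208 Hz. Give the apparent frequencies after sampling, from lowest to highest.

4 Hz, 28 Hz

fs/2 = 30 Hz.
32 Hz > fs/2 = 30 Hz, folds to fs − 32 Hz = 28 Hz.
176 Hz mod fs = 56 Hz.
56 Hz > fs/2 = 30 Hz, folds to fs − 56 Hz = 4 Hz.
208 Hz mod fs = 28 Hz.
28 Hz ≤ fs/2 = 30 Hz, appears at 28 Hz.
Distinct values: {4 Hz, 28 Hz}.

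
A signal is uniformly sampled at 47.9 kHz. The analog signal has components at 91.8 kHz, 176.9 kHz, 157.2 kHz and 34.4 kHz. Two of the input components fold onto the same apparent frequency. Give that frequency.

13.5 kHz

fs/2 = 23.95 kHz.
91.8 kHz mod fs = 43.9 kHz.
43.9 kHz > fs/2 = 23.95 kHz, folds to fs − 43.9 kHz = 4 kHz.
176.9 kHz mod fs = 33.2 kHz.
33.2 kHz > fs/2 = 23.95 kHz, folds to fs − 33.2 kHz = 14.7 kHz.
157.2 kHz mod fs = 13.5 kHz.
13.5 kHz ≤ fs/2 = 23.95 kHz, appears at 13.5 kHz.
34.4 kHz > fs/2 = 23.95 kHz, folds to fs − 34.4 kHz = 13.5 kHz.
34.4 kHz and 157.2 kHz both map to 13.5 kHz.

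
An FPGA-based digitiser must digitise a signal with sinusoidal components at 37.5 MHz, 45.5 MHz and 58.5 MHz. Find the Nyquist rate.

117 MHz

Highest-frequency component: 58.5 MHz.
Nyquist rate = 2 × 58.5 MHz = 117 MHz.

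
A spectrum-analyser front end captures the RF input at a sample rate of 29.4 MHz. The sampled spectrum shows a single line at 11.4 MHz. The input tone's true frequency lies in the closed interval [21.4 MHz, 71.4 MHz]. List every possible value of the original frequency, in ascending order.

Frequencies that alias to 11.4 MHz are k·fs ± 11.4 MHz for integer k ≥ 0.
k=0: 11.4 MHz.
k=1: 18 MHz, 40.8 MHz.
k=2: 47.4 MHz, 70.2 MHz.
k=3: 76.8 MHz, 99.6 MHz.
Within [21.4 MHz, 71.4 MHz]: 40.8 MHz, 47.4 MHz, 70.2 MHz.

40.8 MHz, 47.4 MHz, 70.2 MHz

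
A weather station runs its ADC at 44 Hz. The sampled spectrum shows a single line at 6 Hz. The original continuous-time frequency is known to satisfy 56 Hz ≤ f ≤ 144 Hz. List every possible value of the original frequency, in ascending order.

82 Hz, 94 Hz, 126 Hz, 138 Hz

Frequencies that alias to 6 Hz are k·fs ± 6 Hz for integer k ≥ 0.
k=0: 6 Hz.
k=1: 38 Hz, 50 Hz.
k=2: 82 Hz, 94 Hz.
k=3: 126 Hz, 138 Hz.
k=4: 170 Hz, 182 Hz.
Within [56 Hz, 144 Hz]: 82 Hz, 94 Hz, 126 Hz, 138 Hz.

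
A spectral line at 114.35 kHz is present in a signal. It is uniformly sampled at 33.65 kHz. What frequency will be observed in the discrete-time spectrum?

114.35 kHz mod fs = 13.4 kHz.
13.4 kHz ≤ fs/2 = 16.825 kHz, appears at 13.4 kHz.

13.4 kHz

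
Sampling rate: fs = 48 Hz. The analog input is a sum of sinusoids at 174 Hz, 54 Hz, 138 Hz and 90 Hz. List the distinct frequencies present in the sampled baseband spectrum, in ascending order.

6 Hz, 18 Hz

fs/2 = 24 Hz.
174 Hz mod fs = 30 Hz.
30 Hz > fs/2 = 24 Hz, folds to fs − 30 Hz = 18 Hz.
54 Hz mod fs = 6 Hz.
6 Hz ≤ fs/2 = 24 Hz, appears at 6 Hz.
138 Hz mod fs = 42 Hz.
42 Hz > fs/2 = 24 Hz, folds to fs − 42 Hz = 6 Hz.
90 Hz mod fs = 42 Hz.
42 Hz > fs/2 = 24 Hz, folds to fs − 42 Hz = 6 Hz.
Distinct values: {6 Hz, 18 Hz}.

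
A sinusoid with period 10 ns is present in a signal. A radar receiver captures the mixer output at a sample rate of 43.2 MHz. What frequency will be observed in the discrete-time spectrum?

T = 10 ns → f = 1/T = 100 MHz.
100 MHz mod fs = 13.6 MHz.
13.6 MHz ≤ fs/2 = 21.6 MHz, appears at 13.6 MHz.

13.6 MHz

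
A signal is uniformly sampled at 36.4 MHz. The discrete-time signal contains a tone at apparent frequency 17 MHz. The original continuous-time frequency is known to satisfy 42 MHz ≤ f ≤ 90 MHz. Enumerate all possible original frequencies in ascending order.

53.4 MHz, 55.8 MHz, 89.8 MHz

Frequencies that alias to 17 MHz are k·fs ± 17 MHz for integer k ≥ 0.
k=0: 17 MHz.
k=1: 19.4 MHz, 53.4 MHz.
k=2: 55.8 MHz, 89.8 MHz.
k=3: 92.2 MHz, 126.2 MHz.
Within [42 MHz, 90 MHz]: 53.4 MHz, 55.8 MHz, 89.8 MHz.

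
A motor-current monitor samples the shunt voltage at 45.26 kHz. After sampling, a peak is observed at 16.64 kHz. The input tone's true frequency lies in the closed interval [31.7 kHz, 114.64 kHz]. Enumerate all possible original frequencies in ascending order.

61.9 kHz, 73.88 kHz, 107.16 kHz

Frequencies that alias to 16.64 kHz are k·fs ± 16.64 kHz for integer k ≥ 0.
k=0: 16.64 kHz.
k=1: 28.62 kHz, 61.9 kHz.
k=2: 73.88 kHz, 107.16 kHz.
k=3: 119.14 kHz, 152.42 kHz.
Within [31.7 kHz, 114.64 kHz]: 61.9 kHz, 73.88 kHz, 107.16 kHz.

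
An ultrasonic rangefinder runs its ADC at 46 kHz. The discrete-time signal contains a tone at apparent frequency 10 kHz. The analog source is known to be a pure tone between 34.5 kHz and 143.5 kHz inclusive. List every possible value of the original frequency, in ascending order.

Frequencies that alias to 10 kHz are k·fs ± 10 kHz for integer k ≥ 0.
k=0: 10 kHz.
k=1: 36 kHz, 56 kHz.
k=2: 82 kHz, 102 kHz.
k=3: 128 kHz, 148 kHz.
k=4: 174 kHz, 194 kHz.
Within [34.5 kHz, 143.5 kHz]: 36 kHz, 56 kHz, 82 kHz, 102 kHz, 128 kHz.

36 kHz, 56 kHz, 82 kHz, 102 kHz, 128 kHz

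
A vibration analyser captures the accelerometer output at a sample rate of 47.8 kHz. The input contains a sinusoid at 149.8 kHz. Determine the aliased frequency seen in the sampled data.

149.8 kHz mod fs = 6.4 kHz.
6.4 kHz ≤ fs/2 = 23.9 kHz, appears at 6.4 kHz.

6.4 kHz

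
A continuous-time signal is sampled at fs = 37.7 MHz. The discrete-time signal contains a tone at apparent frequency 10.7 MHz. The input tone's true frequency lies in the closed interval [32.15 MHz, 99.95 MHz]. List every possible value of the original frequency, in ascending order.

Frequencies that alias to 10.7 MHz are k·fs ± 10.7 MHz for integer k ≥ 0.
k=0: 10.7 MHz.
k=1: 27 MHz, 48.4 MHz.
k=2: 64.7 MHz, 86.1 MHz.
k=3: 102.4 MHz, 123.8 MHz.
Within [32.15 MHz, 99.95 MHz]: 48.4 MHz, 64.7 MHz, 86.1 MHz.

48.4 MHz, 64.7 MHz, 86.1 MHz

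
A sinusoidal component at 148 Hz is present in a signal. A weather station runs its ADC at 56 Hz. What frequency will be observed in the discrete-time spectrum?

148 Hz mod fs = 36 Hz.
36 Hz > fs/2 = 28 Hz, folds to fs − 36 Hz = 20 Hz.

20 Hz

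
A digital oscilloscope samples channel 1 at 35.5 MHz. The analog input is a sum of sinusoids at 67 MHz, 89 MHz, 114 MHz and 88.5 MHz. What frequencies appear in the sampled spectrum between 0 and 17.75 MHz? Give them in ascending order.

4 MHz, 7.5 MHz, 17.5 MHz

fs/2 = 17.75 MHz.
67 MHz mod fs = 31.5 MHz.
31.5 MHz > fs/2 = 17.75 MHz, folds to fs − 31.5 MHz = 4 MHz.
89 MHz mod fs = 18 MHz.
18 MHz > fs/2 = 17.75 MHz, folds to fs − 18 MHz = 17.5 MHz.
114 MHz mod fs = 7.5 MHz.
7.5 MHz ≤ fs/2 = 17.75 MHz, appears at 7.5 MHz.
88.5 MHz mod fs = 17.5 MHz.
17.5 MHz ≤ fs/2 = 17.75 MHz, appears at 17.5 MHz.
Distinct values: {4 MHz, 7.5 MHz, 17.5 MHz}.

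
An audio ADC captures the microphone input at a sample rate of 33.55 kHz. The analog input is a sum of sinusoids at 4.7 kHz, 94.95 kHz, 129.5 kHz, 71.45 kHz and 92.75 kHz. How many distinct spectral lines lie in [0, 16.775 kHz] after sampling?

fs/2 = 16.775 kHz.
4.7 kHz ≤ fs/2 = 16.775 kHz, passes unchanged.
94.95 kHz mod fs = 27.85 kHz.
27.85 kHz > fs/2 = 16.775 kHz, folds to fs − 27.85 kHz = 5.7 kHz.
129.5 kHz mod fs = 28.85 kHz.
28.85 kHz > fs/2 = 16.775 kHz, folds to fs − 28.85 kHz = 4.7 kHz.
71.45 kHz mod fs = 4.35 kHz.
4.35 kHz ≤ fs/2 = 16.775 kHz, appears at 4.35 kHz.
92.75 kHz mod fs = 25.65 kHz.
25.65 kHz > fs/2 = 16.775 kHz, folds to fs − 25.65 kHz = 7.9 kHz.
Distinct values: {4.35 kHz, 4.7 kHz, 5.7 kHz, 7.9 kHz} → 4.

4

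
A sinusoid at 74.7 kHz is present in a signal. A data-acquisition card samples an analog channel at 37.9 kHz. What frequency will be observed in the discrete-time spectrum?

1.1 kHz

74.7 kHz mod fs = 36.8 kHz.
36.8 kHz > fs/2 = 18.95 kHz, folds to fs − 36.8 kHz = 1.1 kHz.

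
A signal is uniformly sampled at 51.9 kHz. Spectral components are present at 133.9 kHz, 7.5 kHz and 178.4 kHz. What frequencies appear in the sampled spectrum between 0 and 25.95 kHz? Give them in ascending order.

fs/2 = 25.95 kHz.
133.9 kHz mod fs = 30.1 kHz.
30.1 kHz > fs/2 = 25.95 kHz, folds to fs − 30.1 kHz = 21.8 kHz.
7.5 kHz ≤ fs/2 = 25.95 kHz, passes unchanged.
178.4 kHz mod fs = 22.7 kHz.
22.7 kHz ≤ fs/2 = 25.95 kHz, appears at 22.7 kHz.
Distinct values: {7.5 kHz, 21.8 kHz, 22.7 kHz}.

7.5 kHz, 21.8 kHz, 22.7 kHz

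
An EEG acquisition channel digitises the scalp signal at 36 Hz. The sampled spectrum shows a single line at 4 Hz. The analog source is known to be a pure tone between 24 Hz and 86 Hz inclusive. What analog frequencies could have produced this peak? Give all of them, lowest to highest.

32 Hz, 40 Hz, 68 Hz, 76 Hz

Frequencies that alias to 4 Hz are k·fs ± 4 Hz for integer k ≥ 0.
k=0: 4 Hz.
k=1: 32 Hz, 40 Hz.
k=2: 68 Hz, 76 Hz.
k=3: 104 Hz, 112 Hz.
Within [24 Hz, 86 Hz]: 32 Hz, 40 Hz, 68 Hz, 76 Hz.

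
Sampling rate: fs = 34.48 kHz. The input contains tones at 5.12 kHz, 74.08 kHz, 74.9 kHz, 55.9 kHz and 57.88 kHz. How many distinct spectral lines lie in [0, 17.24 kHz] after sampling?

fs/2 = 17.24 kHz.
5.12 kHz ≤ fs/2 = 17.24 kHz, passes unchanged.
74.08 kHz mod fs = 5.12 kHz.
5.12 kHz ≤ fs/2 = 17.24 kHz, appears at 5.12 kHz.
74.9 kHz mod fs = 5.94 kHz.
5.94 kHz ≤ fs/2 = 17.24 kHz, appears at 5.94 kHz.
55.9 kHz mod fs = 21.42 kHz.
21.42 kHz > fs/2 = 17.24 kHz, folds to fs − 21.42 kHz = 13.06 kHz.
57.88 kHz mod fs = 23.4 kHz.
23.4 kHz > fs/2 = 17.24 kHz, folds to fs − 23.4 kHz = 11.08 kHz.
Distinct values: {5.12 kHz, 5.94 kHz, 11.08 kHz, 13.06 kHz} → 4.

4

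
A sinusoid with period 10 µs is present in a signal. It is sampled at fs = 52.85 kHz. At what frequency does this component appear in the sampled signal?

T = 10 µs → f = 1/T = 100 kHz.
100 kHz mod fs = 47.15 kHz.
47.15 kHz > fs/2 = 26.425 kHz, folds to fs − 47.15 kHz = 5.7 kHz.

5.7 kHz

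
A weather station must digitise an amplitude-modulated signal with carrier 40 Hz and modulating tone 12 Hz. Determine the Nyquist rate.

AM sidebands sit at fc ± fm = 28 Hz and 52 Hz.
Highest-frequency component: 52 Hz.
Nyquist rate = 2 × 52 Hz = 104 Hz.

104 Hz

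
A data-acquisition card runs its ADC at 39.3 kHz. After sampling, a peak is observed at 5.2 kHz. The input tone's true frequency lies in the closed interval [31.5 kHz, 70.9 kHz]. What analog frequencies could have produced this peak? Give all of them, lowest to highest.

Frequencies that alias to 5.2 kHz are k·fs ± 5.2 kHz for integer k ≥ 0.
k=0: 5.2 kHz.
k=1: 34.1 kHz, 44.5 kHz.
k=2: 73.4 kHz, 83.8 kHz.
Within [31.5 kHz, 70.9 kHz]: 34.1 kHz, 44.5 kHz.

34.1 kHz, 44.5 kHz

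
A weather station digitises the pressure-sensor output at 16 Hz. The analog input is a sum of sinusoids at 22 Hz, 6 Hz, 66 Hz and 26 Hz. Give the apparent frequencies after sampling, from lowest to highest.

fs/2 = 8 Hz.
22 Hz mod fs = 6 Hz.
6 Hz ≤ fs/2 = 8 Hz, appears at 6 Hz.
6 Hz ≤ fs/2 = 8 Hz, passes unchanged.
66 Hz mod fs = 2 Hz.
2 Hz ≤ fs/2 = 8 Hz, appears at 2 Hz.
26 Hz mod fs = 10 Hz.
10 Hz > fs/2 = 8 Hz, folds to fs − 10 Hz = 6 Hz.
Distinct values: {2 Hz, 6 Hz}.

2 Hz, 6 Hz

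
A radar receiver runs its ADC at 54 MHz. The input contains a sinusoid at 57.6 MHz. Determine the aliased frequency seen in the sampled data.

3.6 MHz

57.6 MHz mod fs = 3.6 MHz.
3.6 MHz ≤ fs/2 = 27 MHz, appears at 3.6 MHz.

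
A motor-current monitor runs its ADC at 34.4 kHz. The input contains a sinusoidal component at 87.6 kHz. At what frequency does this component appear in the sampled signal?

15.6 kHz

87.6 kHz mod fs = 18.8 kHz.
18.8 kHz > fs/2 = 17.2 kHz, folds to fs − 18.8 kHz = 15.6 kHz.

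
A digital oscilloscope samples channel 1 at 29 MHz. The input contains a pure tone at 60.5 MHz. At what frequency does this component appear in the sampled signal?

60.5 MHz mod fs = 2.5 MHz.
2.5 MHz ≤ fs/2 = 14.5 MHz, appears at 2.5 MHz.

2.5 MHz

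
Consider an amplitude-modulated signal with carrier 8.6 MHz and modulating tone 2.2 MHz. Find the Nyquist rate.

AM sidebands sit at fc ± fm = 6.4 MHz and 10.8 MHz.
Highest-frequency component: 10.8 MHz.
Nyquist rate = 2 × 10.8 MHz = 21.6 MHz.

21.6 MHz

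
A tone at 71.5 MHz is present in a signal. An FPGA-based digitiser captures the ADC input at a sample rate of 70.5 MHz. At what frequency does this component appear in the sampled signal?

1 MHz

71.5 MHz mod fs = 1 MHz.
1 MHz ≤ fs/2 = 35.25 MHz, appears at 1 MHz.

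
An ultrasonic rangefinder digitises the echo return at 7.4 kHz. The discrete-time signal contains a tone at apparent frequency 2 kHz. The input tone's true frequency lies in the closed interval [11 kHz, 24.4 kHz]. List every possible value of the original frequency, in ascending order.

12.8 kHz, 16.8 kHz, 20.2 kHz, 24.2 kHz

Frequencies that alias to 2 kHz are k·fs ± 2 kHz for integer k ≥ 0.
k=0: 2 kHz.
k=1: 5.4 kHz, 9.4 kHz.
k=2: 12.8 kHz, 16.8 kHz.
k=3: 20.2 kHz, 24.2 kHz.
k=4: 27.6 kHz, 31.6 kHz.
Within [11 kHz, 24.4 kHz]: 12.8 kHz, 16.8 kHz, 20.2 kHz, 24.2 kHz.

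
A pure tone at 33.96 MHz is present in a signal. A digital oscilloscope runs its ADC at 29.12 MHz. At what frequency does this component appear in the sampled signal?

33.96 MHz mod fs = 4.84 MHz.
4.84 MHz ≤ fs/2 = 14.56 MHz, appears at 4.84 MHz.

4.84 MHz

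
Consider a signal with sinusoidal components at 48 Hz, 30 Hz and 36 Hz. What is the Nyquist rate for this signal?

96 Hz

Highest-frequency component: 48 Hz.
Nyquist rate = 2 × 48 Hz = 96 Hz.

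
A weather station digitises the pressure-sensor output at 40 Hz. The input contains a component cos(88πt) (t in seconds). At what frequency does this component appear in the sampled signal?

4 Hz

ω = 88π rad/s → f = ω/(2π) = 44 Hz.
44 Hz mod fs = 4 Hz.
4 Hz ≤ fs/2 = 20 Hz, appears at 4 Hz.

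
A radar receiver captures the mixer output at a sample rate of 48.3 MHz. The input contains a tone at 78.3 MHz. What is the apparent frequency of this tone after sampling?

18.3 MHz

78.3 MHz mod fs = 30 MHz.
30 MHz > fs/2 = 24.15 MHz, folds to fs − 30 MHz = 18.3 MHz.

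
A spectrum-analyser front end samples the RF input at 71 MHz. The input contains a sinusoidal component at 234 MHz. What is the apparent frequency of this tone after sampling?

234 MHz mod fs = 21 MHz.
21 MHz ≤ fs/2 = 35.5 MHz, appears at 21 MHz.

21 MHz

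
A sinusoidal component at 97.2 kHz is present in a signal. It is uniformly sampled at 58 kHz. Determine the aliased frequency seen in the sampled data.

18.8 kHz

97.2 kHz mod fs = 39.2 kHz.
39.2 kHz > fs/2 = 29 kHz, folds to fs − 39.2 kHz = 18.8 kHz.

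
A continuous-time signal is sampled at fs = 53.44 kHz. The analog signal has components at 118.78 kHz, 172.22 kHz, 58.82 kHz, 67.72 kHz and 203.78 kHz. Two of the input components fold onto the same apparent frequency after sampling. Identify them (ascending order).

fs/2 = 26.72 kHz.
118.78 kHz mod fs = 11.9 kHz.
11.9 kHz ≤ fs/2 = 26.72 kHz, appears at 11.9 kHz.
172.22 kHz mod fs = 11.9 kHz.
11.9 kHz ≤ fs/2 = 26.72 kHz, appears at 11.9 kHz.
58.82 kHz mod fs = 5.38 kHz.
5.38 kHz ≤ fs/2 = 26.72 kHz, appears at 5.38 kHz.
67.72 kHz mod fs = 14.28 kHz.
14.28 kHz ≤ fs/2 = 26.72 kHz, appears at 14.28 kHz.
203.78 kHz mod fs = 43.46 kHz.
43.46 kHz > fs/2 = 26.72 kHz, folds to fs − 43.46 kHz = 9.98 kHz.
118.78 kHz and 172.22 kHz both map to 11.9 kHz.

118.78 kHz, 172.22 kHz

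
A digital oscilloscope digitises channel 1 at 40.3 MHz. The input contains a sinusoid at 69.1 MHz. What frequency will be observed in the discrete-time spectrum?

69.1 MHz mod fs = 28.8 MHz.
28.8 MHz > fs/2 = 20.15 MHz, folds to fs − 28.8 MHz = 11.5 MHz.

11.5 MHz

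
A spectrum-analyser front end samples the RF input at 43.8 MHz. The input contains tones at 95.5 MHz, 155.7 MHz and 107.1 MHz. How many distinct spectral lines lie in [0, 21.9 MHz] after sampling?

2

fs/2 = 21.9 MHz.
95.5 MHz mod fs = 7.9 MHz.
7.9 MHz ≤ fs/2 = 21.9 MHz, appears at 7.9 MHz.
155.7 MHz mod fs = 24.3 MHz.
24.3 MHz > fs/2 = 21.9 MHz, folds to fs − 24.3 MHz = 19.5 MHz.
107.1 MHz mod fs = 19.5 MHz.
19.5 MHz ≤ fs/2 = 21.9 MHz, appears at 19.5 MHz.
Distinct values: {7.9 MHz, 19.5 MHz} → 2.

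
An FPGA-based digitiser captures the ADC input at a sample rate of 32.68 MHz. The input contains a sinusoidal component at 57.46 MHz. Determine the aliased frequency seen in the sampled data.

7.9 MHz

57.46 MHz mod fs = 24.78 MHz.
24.78 MHz > fs/2 = 16.34 MHz, folds to fs − 24.78 MHz = 7.9 MHz.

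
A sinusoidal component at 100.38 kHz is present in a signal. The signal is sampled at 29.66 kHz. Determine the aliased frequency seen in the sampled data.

100.38 kHz mod fs = 11.4 kHz.
11.4 kHz ≤ fs/2 = 14.83 kHz, appears at 11.4 kHz.

11.4 kHz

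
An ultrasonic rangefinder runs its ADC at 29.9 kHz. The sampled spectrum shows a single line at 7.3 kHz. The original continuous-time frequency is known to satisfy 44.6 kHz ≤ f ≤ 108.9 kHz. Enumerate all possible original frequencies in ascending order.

52.5 kHz, 67.1 kHz, 82.4 kHz, 97 kHz

Frequencies that alias to 7.3 kHz are k·fs ± 7.3 kHz for integer k ≥ 0.
k=0: 7.3 kHz.
k=1: 22.6 kHz, 37.2 kHz.
k=2: 52.5 kHz, 67.1 kHz.
k=3: 82.4 kHz, 97 kHz.
k=4: 112.3 kHz, 126.9 kHz.
Within [44.6 kHz, 108.9 kHz]: 52.5 kHz, 67.1 kHz, 82.4 kHz, 97 kHz.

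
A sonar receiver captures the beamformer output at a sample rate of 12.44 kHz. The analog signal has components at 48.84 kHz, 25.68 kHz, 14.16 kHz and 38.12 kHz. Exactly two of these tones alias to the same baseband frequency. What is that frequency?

0.8 kHz

fs/2 = 6.22 kHz.
48.84 kHz mod fs = 11.52 kHz.
11.52 kHz > fs/2 = 6.22 kHz, folds to fs − 11.52 kHz = 0.92 kHz.
25.68 kHz mod fs = 0.8 kHz.
0.8 kHz ≤ fs/2 = 6.22 kHz, appears at 0.8 kHz.
14.16 kHz mod fs = 1.72 kHz.
1.72 kHz ≤ fs/2 = 6.22 kHz, appears at 1.72 kHz.
38.12 kHz mod fs = 0.8 kHz.
0.8 kHz ≤ fs/2 = 6.22 kHz, appears at 0.8 kHz.
25.68 kHz and 38.12 kHz both map to 0.8 kHz.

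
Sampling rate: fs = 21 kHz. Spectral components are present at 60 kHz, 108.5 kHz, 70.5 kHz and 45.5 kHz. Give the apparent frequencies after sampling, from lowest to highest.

3 kHz, 3.5 kHz, 7.5 kHz

fs/2 = 10.5 kHz.
60 kHz mod fs = 18 kHz.
18 kHz > fs/2 = 10.5 kHz, folds to fs − 18 kHz = 3 kHz.
108.5 kHz mod fs = 3.5 kHz.
3.5 kHz ≤ fs/2 = 10.5 kHz, appears at 3.5 kHz.
70.5 kHz mod fs = 7.5 kHz.
7.5 kHz ≤ fs/2 = 10.5 kHz, appears at 7.5 kHz.
45.5 kHz mod fs = 3.5 kHz.
3.5 kHz ≤ fs/2 = 10.5 kHz, appears at 3.5 kHz.
Distinct values: {3 kHz, 3.5 kHz, 7.5 kHz}.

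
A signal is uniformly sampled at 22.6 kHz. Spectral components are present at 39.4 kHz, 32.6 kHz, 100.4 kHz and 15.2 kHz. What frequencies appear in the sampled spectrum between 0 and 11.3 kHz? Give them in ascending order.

5.8 kHz, 7.4 kHz, 10 kHz

fs/2 = 11.3 kHz.
39.4 kHz mod fs = 16.8 kHz.
16.8 kHz > fs/2 = 11.3 kHz, folds to fs − 16.8 kHz = 5.8 kHz.
32.6 kHz mod fs = 10 kHz.
10 kHz ≤ fs/2 = 11.3 kHz, appears at 10 kHz.
100.4 kHz mod fs = 10 kHz.
10 kHz ≤ fs/2 = 11.3 kHz, appears at 10 kHz.
15.2 kHz > fs/2 = 11.3 kHz, folds to fs − 15.2 kHz = 7.4 kHz.
Distinct values: {5.8 kHz, 7.4 kHz, 10 kHz}.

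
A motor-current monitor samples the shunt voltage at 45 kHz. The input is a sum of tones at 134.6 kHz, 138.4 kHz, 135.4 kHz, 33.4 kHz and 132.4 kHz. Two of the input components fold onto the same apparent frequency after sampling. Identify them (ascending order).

fs/2 = 22.5 kHz.
134.6 kHz mod fs = 44.6 kHz.
44.6 kHz > fs/2 = 22.5 kHz, folds to fs − 44.6 kHz = 0.4 kHz.
138.4 kHz mod fs = 3.4 kHz.
3.4 kHz ≤ fs/2 = 22.5 kHz, appears at 3.4 kHz.
135.4 kHz mod fs = 0.4 kHz.
0.4 kHz ≤ fs/2 = 22.5 kHz, appears at 0.4 kHz.
33.4 kHz > fs/2 = 22.5 kHz, folds to fs − 33.4 kHz = 11.6 kHz.
132.4 kHz mod fs = 42.4 kHz.
42.4 kHz > fs/2 = 22.5 kHz, folds to fs − 42.4 kHz = 2.6 kHz.
134.6 kHz and 135.4 kHz both map to 0.4 kHz.

134.6 kHz, 135.4 kHz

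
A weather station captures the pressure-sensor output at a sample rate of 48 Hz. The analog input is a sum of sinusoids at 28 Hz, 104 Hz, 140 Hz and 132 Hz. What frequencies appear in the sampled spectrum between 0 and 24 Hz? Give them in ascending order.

4 Hz, 8 Hz, 12 Hz, 20 Hz

fs/2 = 24 Hz.
28 Hz > fs/2 = 24 Hz, folds to fs − 28 Hz = 20 Hz.
104 Hz mod fs = 8 Hz.
8 Hz ≤ fs/2 = 24 Hz, appears at 8 Hz.
140 Hz mod fs = 44 Hz.
44 Hz > fs/2 = 24 Hz, folds to fs − 44 Hz = 4 Hz.
132 Hz mod fs = 36 Hz.
36 Hz > fs/2 = 24 Hz, folds to fs − 36 Hz = 12 Hz.
Distinct values: {4 Hz, 8 Hz, 12 Hz, 20 Hz}.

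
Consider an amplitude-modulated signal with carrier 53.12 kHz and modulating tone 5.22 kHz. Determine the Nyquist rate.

116.68 kHz

AM sidebands sit at fc ± fm = 47.9 kHz and 58.34 kHz.
Highest-frequency component: 58.34 kHz.
Nyquist rate = 2 × 58.34 kHz = 116.68 kHz.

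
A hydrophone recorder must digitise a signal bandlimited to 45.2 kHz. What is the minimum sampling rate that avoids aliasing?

90.4 kHz

Nyquist rate = 2 × 45.2 kHz = 90.4 kHz.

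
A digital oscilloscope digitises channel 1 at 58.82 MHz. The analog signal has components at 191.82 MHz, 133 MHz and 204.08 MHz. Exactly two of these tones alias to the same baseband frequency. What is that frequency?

fs/2 = 29.41 MHz.
191.82 MHz mod fs = 15.36 MHz.
15.36 MHz ≤ fs/2 = 29.41 MHz, appears at 15.36 MHz.
133 MHz mod fs = 15.36 MHz.
15.36 MHz ≤ fs/2 = 29.41 MHz, appears at 15.36 MHz.
204.08 MHz mod fs = 27.62 MHz.
27.62 MHz ≤ fs/2 = 29.41 MHz, appears at 27.62 MHz.
133 MHz and 191.82 MHz both map to 15.36 MHz.

15.36 MHz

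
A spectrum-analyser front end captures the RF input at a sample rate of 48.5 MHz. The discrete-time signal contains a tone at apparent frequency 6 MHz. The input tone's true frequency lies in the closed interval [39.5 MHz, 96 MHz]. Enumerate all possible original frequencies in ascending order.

Frequencies that alias to 6 MHz are k·fs ± 6 MHz for integer k ≥ 0.
k=0: 6 MHz.
k=1: 42.5 MHz, 54.5 MHz.
k=2: 91 MHz, 103 MHz.
k=3: 139.5 MHz, 151.5 MHz.
Within [39.5 MHz, 96 MHz]: 42.5 MHz, 54.5 MHz, 91 MHz.

42.5 MHz, 54.5 MHz, 91 MHz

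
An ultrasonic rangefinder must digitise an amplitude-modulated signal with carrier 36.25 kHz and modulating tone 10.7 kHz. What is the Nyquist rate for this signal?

93.9 kHz

AM sidebands sit at fc ± fm = 25.55 kHz and 46.95 kHz.
Highest-frequency component: 46.95 kHz.
Nyquist rate = 2 × 46.95 kHz = 93.9 kHz.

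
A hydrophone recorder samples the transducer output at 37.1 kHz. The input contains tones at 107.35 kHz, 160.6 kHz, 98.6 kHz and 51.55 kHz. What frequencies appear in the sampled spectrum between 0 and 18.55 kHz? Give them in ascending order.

fs/2 = 18.55 kHz.
107.35 kHz mod fs = 33.15 kHz.
33.15 kHz > fs/2 = 18.55 kHz, folds to fs − 33.15 kHz = 3.95 kHz.
160.6 kHz mod fs = 12.2 kHz.
12.2 kHz ≤ fs/2 = 18.55 kHz, appears at 12.2 kHz.
98.6 kHz mod fs = 24.4 kHz.
24.4 kHz > fs/2 = 18.55 kHz, folds to fs − 24.4 kHz = 12.7 kHz.
51.55 kHz mod fs = 14.45 kHz.
14.45 kHz ≤ fs/2 = 18.55 kHz, appears at 14.45 kHz.
Distinct values: {3.95 kHz, 12.2 kHz, 12.7 kHz, 14.45 kHz}.

3.95 kHz, 12.2 kHz, 12.7 kHz, 14.45 kHz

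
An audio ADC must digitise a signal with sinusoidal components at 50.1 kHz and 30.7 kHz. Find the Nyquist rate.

100.2 kHz

Highest-frequency component: 50.1 kHz.
Nyquist rate = 2 × 50.1 kHz = 100.2 kHz.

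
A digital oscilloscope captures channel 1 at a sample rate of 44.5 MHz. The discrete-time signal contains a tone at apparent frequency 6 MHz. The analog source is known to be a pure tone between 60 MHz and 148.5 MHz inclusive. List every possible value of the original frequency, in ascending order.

83 MHz, 95 MHz, 127.5 MHz, 139.5 MHz

Frequencies that alias to 6 MHz are k·fs ± 6 MHz for integer k ≥ 0.
k=0: 6 MHz.
k=1: 38.5 MHz, 50.5 MHz.
k=2: 83 MHz, 95 MHz.
k=3: 127.5 MHz, 139.5 MHz.
k=4: 172 MHz, 184 MHz.
Within [60 MHz, 148.5 MHz]: 83 MHz, 95 MHz, 127.5 MHz, 139.5 MHz.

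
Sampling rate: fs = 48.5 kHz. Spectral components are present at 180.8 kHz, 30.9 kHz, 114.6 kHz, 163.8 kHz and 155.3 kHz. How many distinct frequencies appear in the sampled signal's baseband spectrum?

4

fs/2 = 24.25 kHz.
180.8 kHz mod fs = 35.3 kHz.
35.3 kHz > fs/2 = 24.25 kHz, folds to fs − 35.3 kHz = 13.2 kHz.
30.9 kHz > fs/2 = 24.25 kHz, folds to fs − 30.9 kHz = 17.6 kHz.
114.6 kHz mod fs = 17.6 kHz.
17.6 kHz ≤ fs/2 = 24.25 kHz, appears at 17.6 kHz.
163.8 kHz mod fs = 18.3 kHz.
18.3 kHz ≤ fs/2 = 24.25 kHz, appears at 18.3 kHz.
155.3 kHz mod fs = 9.8 kHz.
9.8 kHz ≤ fs/2 = 24.25 kHz, appears at 9.8 kHz.
Distinct values: {9.8 kHz, 13.2 kHz, 17.6 kHz, 18.3 kHz} → 4.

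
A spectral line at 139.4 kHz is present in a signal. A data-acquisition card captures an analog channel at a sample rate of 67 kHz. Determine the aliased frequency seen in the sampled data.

139.4 kHz mod fs = 5.4 kHz.
5.4 kHz ≤ fs/2 = 33.5 kHz, appears at 5.4 kHz.

5.4 kHz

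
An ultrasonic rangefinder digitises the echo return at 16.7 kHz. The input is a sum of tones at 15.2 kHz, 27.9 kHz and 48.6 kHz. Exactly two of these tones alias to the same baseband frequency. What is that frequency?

1.5 kHz

fs/2 = 8.35 kHz.
15.2 kHz > fs/2 = 8.35 kHz, folds to fs − 15.2 kHz = 1.5 kHz.
27.9 kHz mod fs = 11.2 kHz.
11.2 kHz > fs/2 = 8.35 kHz, folds to fs − 11.2 kHz = 5.5 kHz.
48.6 kHz mod fs = 15.2 kHz.
15.2 kHz > fs/2 = 8.35 kHz, folds to fs − 15.2 kHz = 1.5 kHz.
15.2 kHz and 48.6 kHz both map to 1.5 kHz.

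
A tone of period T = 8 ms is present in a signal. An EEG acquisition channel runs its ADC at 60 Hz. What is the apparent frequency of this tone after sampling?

5 Hz

T = 8 ms → f = 1/T = 125 Hz.
125 Hz mod fs = 5 Hz.
5 Hz ≤ fs/2 = 30 Hz, appears at 5 Hz.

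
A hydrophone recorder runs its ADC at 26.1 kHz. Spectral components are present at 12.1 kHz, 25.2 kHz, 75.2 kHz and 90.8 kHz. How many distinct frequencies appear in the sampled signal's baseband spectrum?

fs/2 = 13.05 kHz.
12.1 kHz ≤ fs/2 = 13.05 kHz, passes unchanged.
25.2 kHz > fs/2 = 13.05 kHz, folds to fs − 25.2 kHz = 0.9 kHz.
75.2 kHz mod fs = 23 kHz.
23 kHz > fs/2 = 13.05 kHz, folds to fs − 23 kHz = 3.1 kHz.
90.8 kHz mod fs = 12.5 kHz.
12.5 kHz ≤ fs/2 = 13.05 kHz, appears at 12.5 kHz.
Distinct values: {0.9 kHz, 3.1 kHz, 12.1 kHz, 12.5 kHz} → 4.

4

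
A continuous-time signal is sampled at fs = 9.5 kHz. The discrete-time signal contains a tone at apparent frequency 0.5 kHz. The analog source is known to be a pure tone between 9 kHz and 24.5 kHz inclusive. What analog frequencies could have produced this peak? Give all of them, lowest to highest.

Frequencies that alias to 0.5 kHz are k·fs ± 0.5 kHz for integer k ≥ 0.
k=0: 0.5 kHz.
k=1: 9 kHz, 10 kHz.
k=2: 18.5 kHz, 19.5 kHz.
k=3: 28 kHz, 29 kHz.
Within [9 kHz, 24.5 kHz]: 9 kHz, 10 kHz, 18.5 kHz, 19.5 kHz.

9 kHz, 10 kHz, 18.5 kHz, 19.5 kHz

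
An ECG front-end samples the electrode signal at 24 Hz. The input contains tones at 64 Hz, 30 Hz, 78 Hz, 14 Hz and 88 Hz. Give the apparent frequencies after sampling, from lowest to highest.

6 Hz, 8 Hz, 10 Hz

fs/2 = 12 Hz.
64 Hz mod fs = 16 Hz.
16 Hz > fs/2 = 12 Hz, folds to fs − 16 Hz = 8 Hz.
30 Hz mod fs = 6 Hz.
6 Hz ≤ fs/2 = 12 Hz, appears at 6 Hz.
78 Hz mod fs = 6 Hz.
6 Hz ≤ fs/2 = 12 Hz, appears at 6 Hz.
14 Hz > fs/2 = 12 Hz, folds to fs − 14 Hz = 10 Hz.
88 Hz mod fs = 16 Hz.
16 Hz > fs/2 = 12 Hz, folds to fs − 16 Hz = 8 Hz.
Distinct values: {6 Hz, 8 Hz, 10 Hz}.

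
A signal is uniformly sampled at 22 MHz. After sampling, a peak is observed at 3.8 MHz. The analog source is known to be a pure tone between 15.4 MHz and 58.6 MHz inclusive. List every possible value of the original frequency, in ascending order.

Frequencies that alias to 3.8 MHz are k·fs ± 3.8 MHz for integer k ≥ 0.
k=0: 3.8 MHz.
k=1: 18.2 MHz, 25.8 MHz.
k=2: 40.2 MHz, 47.8 MHz.
k=3: 62.2 MHz, 69.8 MHz.
Within [15.4 MHz, 58.6 MHz]: 18.2 MHz, 25.8 MHz, 40.2 MHz, 47.8 MHz.

18.2 MHz, 25.8 MHz, 40.2 MHz, 47.8 MHz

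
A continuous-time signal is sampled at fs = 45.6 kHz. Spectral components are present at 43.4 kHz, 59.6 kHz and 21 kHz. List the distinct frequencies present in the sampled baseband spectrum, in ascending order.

2.2 kHz, 14 kHz, 21 kHz

fs/2 = 22.8 kHz.
43.4 kHz > fs/2 = 22.8 kHz, folds to fs − 43.4 kHz = 2.2 kHz.
59.6 kHz mod fs = 14 kHz.
14 kHz ≤ fs/2 = 22.8 kHz, appears at 14 kHz.
21 kHz ≤ fs/2 = 22.8 kHz, passes unchanged.
Distinct values: {2.2 kHz, 14 kHz, 21 kHz}.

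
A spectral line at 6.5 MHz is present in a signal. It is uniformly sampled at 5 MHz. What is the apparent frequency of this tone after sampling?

1.5 MHz

6.5 MHz mod fs = 1.5 MHz.
1.5 MHz ≤ fs/2 = 2.5 MHz, appears at 1.5 MHz.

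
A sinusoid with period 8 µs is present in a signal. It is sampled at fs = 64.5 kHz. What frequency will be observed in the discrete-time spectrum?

4 kHz

T = 8 µs → f = 1/T = 125 kHz.
125 kHz mod fs = 60.5 kHz.
60.5 kHz > fs/2 = 32.25 kHz, folds to fs − 60.5 kHz = 4 kHz.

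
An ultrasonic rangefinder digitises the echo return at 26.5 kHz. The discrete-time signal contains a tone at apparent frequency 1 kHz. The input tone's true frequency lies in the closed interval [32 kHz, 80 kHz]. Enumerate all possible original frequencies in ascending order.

Frequencies that alias to 1 kHz are k·fs ± 1 kHz for integer k ≥ 0.
k=0: 1 kHz.
k=1: 25.5 kHz, 27.5 kHz.
k=2: 52 kHz, 54 kHz.
k=3: 78.5 kHz, 80.5 kHz.
k=4: 105 kHz, 107 kHz.
Within [32 kHz, 80 kHz]: 52 kHz, 54 kHz, 78.5 kHz.

52 kHz, 54 kHz, 78.5 kHz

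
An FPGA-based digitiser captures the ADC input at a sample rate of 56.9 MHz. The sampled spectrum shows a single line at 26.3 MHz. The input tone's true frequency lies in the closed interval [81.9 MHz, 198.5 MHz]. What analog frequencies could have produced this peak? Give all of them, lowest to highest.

83.2 MHz, 87.5 MHz, 140.1 MHz, 144.4 MHz, 197 MHz

Frequencies that alias to 26.3 MHz are k·fs ± 26.3 MHz for integer k ≥ 0.
k=0: 26.3 MHz.
k=1: 30.6 MHz, 83.2 MHz.
k=2: 87.5 MHz, 140.1 MHz.
k=3: 144.4 MHz, 197 MHz.
k=4: 201.3 MHz, 253.9 MHz.
Within [81.9 MHz, 198.5 MHz]: 83.2 MHz, 87.5 MHz, 140.1 MHz, 144.4 MHz, 197 MHz.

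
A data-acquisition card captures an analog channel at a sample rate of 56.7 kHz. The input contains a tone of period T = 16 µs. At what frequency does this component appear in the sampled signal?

5.8 kHz

T = 16 µs → f = 1/T = 62.5 kHz.
62.5 kHz mod fs = 5.8 kHz.
5.8 kHz ≤ fs/2 = 28.35 kHz, appears at 5.8 kHz.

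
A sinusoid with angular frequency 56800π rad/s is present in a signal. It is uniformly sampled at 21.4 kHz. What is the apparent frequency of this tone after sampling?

7 kHz

ω = 56800π rad/s → f = ω/(2π) = 28400 Hz = 28.4 kHz.
28.4 kHz mod fs = 7 kHz.
7 kHz ≤ fs/2 = 10.7 kHz, appears at 7 kHz.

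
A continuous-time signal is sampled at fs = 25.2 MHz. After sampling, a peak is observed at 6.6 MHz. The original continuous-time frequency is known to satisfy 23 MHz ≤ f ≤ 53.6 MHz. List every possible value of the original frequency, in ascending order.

Frequencies that alias to 6.6 MHz are k·fs ± 6.6 MHz for integer k ≥ 0.
k=0: 6.6 MHz.
k=1: 18.6 MHz, 31.8 MHz.
k=2: 43.8 MHz, 57 MHz.
k=3: 69 MHz, 82.2 MHz.
Within [23 MHz, 53.6 MHz]: 31.8 MHz, 43.8 MHz.

31.8 MHz, 43.8 MHz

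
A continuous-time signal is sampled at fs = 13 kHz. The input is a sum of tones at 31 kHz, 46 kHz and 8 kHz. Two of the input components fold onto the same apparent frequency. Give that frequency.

fs/2 = 6.5 kHz.
31 kHz mod fs = 5 kHz.
5 kHz ≤ fs/2 = 6.5 kHz, appears at 5 kHz.
46 kHz mod fs = 7 kHz.
7 kHz > fs/2 = 6.5 kHz, folds to fs − 7 kHz = 6 kHz.
8 kHz > fs/2 = 6.5 kHz, folds to fs − 8 kHz = 5 kHz.
8 kHz and 31 kHz both map to 5 kHz.

5 kHz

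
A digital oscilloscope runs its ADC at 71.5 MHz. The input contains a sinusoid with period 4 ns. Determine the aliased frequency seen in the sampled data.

T = 4 ns → f = 1/T = 250 MHz.
250 MHz mod fs = 35.5 MHz.
35.5 MHz ≤ fs/2 = 35.75 MHz, appears at 35.5 MHz.

35.5 MHz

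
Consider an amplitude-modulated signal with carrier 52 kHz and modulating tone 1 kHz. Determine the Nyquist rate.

106 kHz

AM sidebands sit at fc ± fm = 51 kHz and 53 kHz.
Highest-frequency component: 53 kHz.
Nyquist rate = 2 × 53 kHz = 106 kHz.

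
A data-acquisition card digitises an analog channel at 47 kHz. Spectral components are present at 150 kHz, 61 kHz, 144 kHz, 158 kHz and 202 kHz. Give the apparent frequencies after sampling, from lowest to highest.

3 kHz, 9 kHz, 14 kHz, 17 kHz

fs/2 = 23.5 kHz.
150 kHz mod fs = 9 kHz.
9 kHz ≤ fs/2 = 23.5 kHz, appears at 9 kHz.
61 kHz mod fs = 14 kHz.
14 kHz ≤ fs/2 = 23.5 kHz, appears at 14 kHz.
144 kHz mod fs = 3 kHz.
3 kHz ≤ fs/2 = 23.5 kHz, appears at 3 kHz.
158 kHz mod fs = 17 kHz.
17 kHz ≤ fs/2 = 23.5 kHz, appears at 17 kHz.
202 kHz mod fs = 14 kHz.
14 kHz ≤ fs/2 = 23.5 kHz, appears at 14 kHz.
Distinct values: {3 kHz, 9 kHz, 14 kHz, 17 kHz}.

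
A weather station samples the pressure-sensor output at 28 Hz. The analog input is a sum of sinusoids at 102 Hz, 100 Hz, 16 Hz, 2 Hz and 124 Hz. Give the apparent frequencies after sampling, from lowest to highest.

fs/2 = 14 Hz.
102 Hz mod fs = 18 Hz.
18 Hz > fs/2 = 14 Hz, folds to fs − 18 Hz = 10 Hz.
100 Hz mod fs = 16 Hz.
16 Hz > fs/2 = 14 Hz, folds to fs − 16 Hz = 12 Hz.
16 Hz > fs/2 = 14 Hz, folds to fs − 16 Hz = 12 Hz.
2 Hz ≤ fs/2 = 14 Hz, passes unchanged.
124 Hz mod fs = 12 Hz.
12 Hz ≤ fs/2 = 14 Hz, appears at 12 Hz.
Distinct values: {2 Hz, 10 Hz, 12 Hz}.

2 Hz, 10 Hz, 12 Hz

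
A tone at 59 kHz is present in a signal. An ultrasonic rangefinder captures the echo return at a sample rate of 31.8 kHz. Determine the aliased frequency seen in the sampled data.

4.6 kHz

59 kHz mod fs = 27.2 kHz.
27.2 kHz > fs/2 = 15.9 kHz, folds to fs − 27.2 kHz = 4.6 kHz.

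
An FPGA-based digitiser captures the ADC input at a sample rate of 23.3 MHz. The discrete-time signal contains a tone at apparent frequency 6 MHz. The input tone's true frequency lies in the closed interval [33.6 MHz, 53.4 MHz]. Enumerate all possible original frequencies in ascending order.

Frequencies that alias to 6 MHz are k·fs ± 6 MHz for integer k ≥ 0.
k=0: 6 MHz.
k=1: 17.3 MHz, 29.3 MHz.
k=2: 40.6 MHz, 52.6 MHz.
k=3: 63.9 MHz, 75.9 MHz.
Within [33.6 MHz, 53.4 MHz]: 40.6 MHz, 52.6 MHz.

40.6 MHz, 52.6 MHz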